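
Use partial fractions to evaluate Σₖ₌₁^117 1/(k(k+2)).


1/(k(k+2)) = (1/2)·(1/k - 1/(k+2)) (partial fractions)
Telescoping: Σ = (1/2)·(1 + 1/2 - 1/118 - 1/119) = 10413/14042

Sum = 10413/14042


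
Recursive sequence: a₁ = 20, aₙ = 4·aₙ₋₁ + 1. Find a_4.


Computing step by step:
a_1 = 20
a_2 = 81
a_3 = 325
a_4 = 1301


a_4 = 1301


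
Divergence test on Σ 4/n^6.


lim(n→∞) 4/n^6 = 0
lim aₙ = 0 → nth-term test is INCONCLUSIVE
(Need other tests; this is actually a convergent p-series with p=6 > 1)

Inconclusive (lim aₙ = 0; need another test)


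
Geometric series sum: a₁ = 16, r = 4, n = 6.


Sₙ = 16×(4^6 - 1)/(4 - 1)
= 16×(4096 - 1)/3
= 16×4095/3
= 21840

S_6 = 21840


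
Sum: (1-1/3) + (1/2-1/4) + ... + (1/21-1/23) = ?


Telescoping with gap 2: two head and two tail terms survive.
= (1 + 1/2) - (1/22 + 1/23)
= 3/2 - 1/22 - 1/23 = 357/253

Sum = 357/253


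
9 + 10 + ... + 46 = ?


Σₖ₌9^46 k = Σₖ₌₁^46 k − Σₖ₌₁^8 k
= 46·47/2 − 8·9/2
= 1081 − 36 = 1045

Σk = 1045


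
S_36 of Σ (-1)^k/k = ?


S = -1 + 1/2 - 1/3 + 1/4 - 1/5 + 1/6 - 1/7 + 1/8 ± ...
= -0.6795
(Full series converges to -ln(2) ≈ -0.6931)

S_36 = -0.6795


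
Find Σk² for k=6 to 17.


Σₖ₌6^17 k² = Σₖ₌₁^17 k² − Σₖ₌₁^5 k²
= 17·18·35/6 − 5·6·11/6
= 1785 − 55 = 1730

Σk² = 1730


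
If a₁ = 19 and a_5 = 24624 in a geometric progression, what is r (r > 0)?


r^(n-1) = aₙ/a₁
r^4 = 24624/19 = 1296
r = 1296^(1/4)
= ±6; taking r > 0 gives r = 6

r = 6


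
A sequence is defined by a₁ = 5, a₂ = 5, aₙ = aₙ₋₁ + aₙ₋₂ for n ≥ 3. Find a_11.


Computing iteratively: 5, 5, 10, 15, 25, 40, 65, 105, 170, 275, 445
a_11 = 445

a_11 = 445


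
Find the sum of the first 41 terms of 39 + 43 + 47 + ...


aₙ = 39 + (41-1)×4 = 199
Sₙ = n(a₁+aₙ)/2 = 41×(39+199)/2
= 41×238/2 = 4879

S_41 = 4879


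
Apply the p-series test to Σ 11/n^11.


p-series test: Σ c/n^p converges if p > 1, diverges if p ≤ 1 (constant c > 0 doesn't affect convergence).
p = 11
11 > 1 → CONVERGES

Converges (p = 11 > 1)


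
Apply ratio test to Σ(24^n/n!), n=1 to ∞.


aₙ = 24^n/n!
a_{n+1}/aₙ = 24^(n+1)/(n+1)! × n!/24^n
= 24/(n+1)
L = lim(n→∞) 24/(n+1) = 0
L < 1 → series CONVERGES

Converges (ratio test: L = 0 < 1)


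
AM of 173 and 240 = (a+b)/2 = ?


AM = (173 + 240)/2 = 413/2 = 206.5

AM = 206.5


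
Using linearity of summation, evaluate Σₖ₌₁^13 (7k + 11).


Σ(7k+11) = 7·Σk + 11·n
= 7·91 + 11·13
= 637 + 143 = 780

Σ = 780


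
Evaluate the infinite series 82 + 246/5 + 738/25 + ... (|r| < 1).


S∞ = a₁/(1-r) = 82/(1 - 3/5)
= 82/(2/5)
= 205

S∞ = 205


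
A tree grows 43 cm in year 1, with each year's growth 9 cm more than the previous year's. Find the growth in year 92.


aₙ = a₁ + (n-1)d
= 43 + (92-1)×9
= 43 + 819
= 862

a_92 = 862


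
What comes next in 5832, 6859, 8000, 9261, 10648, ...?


Pattern: perfect cubes: n³
Terms: 5832, 6859, 8000, 9261, 10648
Next term = 12167

Next term = 12167


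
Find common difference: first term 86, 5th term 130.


d = (aₙ - a₁)/(n-1)
= (130 - 86)/(5-1)
= 44/4 = 11

d = 11


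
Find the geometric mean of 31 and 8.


GM = √(31×8) = √248 = 15.748

GM = 15.748


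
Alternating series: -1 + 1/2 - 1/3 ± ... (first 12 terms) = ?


S = -1 + 1/2 - 1/3 + 1/4 - 1/5 + 1/6 - 1/7 + 1/8 ± ...
= -0.6532
(Full series converges to -ln(2) ≈ -0.6931)

S_12 = -0.6532


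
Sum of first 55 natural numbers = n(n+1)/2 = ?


n(n+1)/2 = 55×56/2 = 3080/2 = 1540

Σk = 1540


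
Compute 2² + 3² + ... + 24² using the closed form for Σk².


Σₖ₌2^24 k² = Σₖ₌₁^24 k² − Σₖ₌₁^1 k²
= 24·25·49/6 − 1·2·3/6
= 4900 − 1 = 4899

Σk² = 4899


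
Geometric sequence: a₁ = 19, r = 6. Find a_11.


aₙ = a₁·r^(n-1)
= 19×6^10
= 19×60466176
= 1148857344

a_11 = 1148857344


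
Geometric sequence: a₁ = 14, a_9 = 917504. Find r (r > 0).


r^(n-1) = aₙ/a₁
r^8 = 917504/14 = 65536
r = 65536^(1/8)
= ±4; taking r > 0 gives r = 4

r = 4


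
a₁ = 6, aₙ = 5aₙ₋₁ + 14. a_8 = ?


Computing step by step:
a_1 = 6
a_2 = 44
a_3 = 234
a_4 = 1184
a_5 = 5934
a_6 = 29684
a_7 = 148434
a_8 = 742184


a_8 = 742184


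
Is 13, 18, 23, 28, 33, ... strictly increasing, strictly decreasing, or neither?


Differences: 5, 5, 5, 5
All differences > 0 → strictly INCREASING

Monotonically increasing


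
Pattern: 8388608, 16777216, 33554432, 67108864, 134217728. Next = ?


Pattern: powers of 2: 2ⁿ
Terms: 8388608, 16777216, 33554432, 67108864, 134217728
Next term = 268435456

Next term = 268435456


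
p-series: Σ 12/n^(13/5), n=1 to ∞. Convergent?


p-series test: Σ c/n^p converges if p > 1, diverges if p ≤ 1 (constant c > 0 doesn't affect convergence).
p = 13/5
13/5 > 1 → CONVERGES

Converges (p = 13/5 > 1)


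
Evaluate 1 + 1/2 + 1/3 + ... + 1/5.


H_5 = 1/1 + 1/2 + 1/3 + 1/4 + 1/5
= 137/60
≈ 2.2833

H_5 = 137/60 ≈ 2.2833


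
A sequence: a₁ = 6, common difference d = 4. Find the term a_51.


aₙ = a₁ + (n-1)d
= 6 + (51-1)×4
= 6 + 200
= 206

a_51 = 206


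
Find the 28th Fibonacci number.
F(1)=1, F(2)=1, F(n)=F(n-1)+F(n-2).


Fibonacci sequence: 1, 1, 2, 3, 5, 8, 13, 21, 34, 55, 89, ...
F(28) = 317811

F(28) = 317811


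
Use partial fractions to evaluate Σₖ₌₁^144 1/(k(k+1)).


1/(k(k+1)) = 1/k - 1/(k+1) (partial fractions)
Telescoping: Σ = 1 - 1/145 = 144/145

Sum = 144/145


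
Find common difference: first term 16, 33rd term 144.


d = (aₙ - a₁)/(n-1)
= (144 - 16)/(33-1)
= 128/32 = 4

d = 4


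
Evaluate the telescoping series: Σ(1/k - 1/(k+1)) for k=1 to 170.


Telescoping: adjacent terms cancel.
= 1/1 - 1/171
= 1 - 1/171 = 170/171

Sum = 170/171


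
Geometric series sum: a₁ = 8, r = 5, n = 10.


Sₙ = 8×(5^10 - 1)/(5 - 1)
= 8×(9765625 - 1)/4
= 8×9765624/4
= 19531248

S_10 = 19531248


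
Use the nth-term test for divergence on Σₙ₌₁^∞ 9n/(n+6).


lim(n→∞) 9n/(n+6) = 9/1 = 9  (divide numerator and denominator by n)
lim aₙ = 9 ≠ 0 → series DIVERGES

Diverges (lim aₙ = 9 ≠ 0)


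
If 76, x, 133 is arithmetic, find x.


AM = (76 + 133)/2 = 209/2 = 104.5

AM = 104.5


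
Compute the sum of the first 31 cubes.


n(n+1)/2 = 31×32/2 = 496
Σk³ = 496² = 246016

Σk³ = 246016


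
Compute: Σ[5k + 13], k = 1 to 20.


Σ(5k+13) = 5·Σk + 13·n
= 5·210 + 13·20
= 1050 + 260 = 1310

Σ = 1310


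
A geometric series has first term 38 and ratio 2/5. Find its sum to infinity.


S∞ = a₁/(1-r) = 38/(1 - 2/5)
= 38/(3/5)
= 190/3

S∞ = 190/3


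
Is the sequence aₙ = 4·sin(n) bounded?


For all n, -1 ≤ sin(n) ≤ 1, so -4 ≤ 4·sin(n) ≤ 4
Lower bound: -4, Upper bound: 4
The sequence IS bounded

Bounded (-4 ≤ aₙ ≤ 4)


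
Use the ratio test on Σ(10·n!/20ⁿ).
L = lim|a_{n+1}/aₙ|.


aₙ = 10·n!/20^n
a_{n+1}/aₙ = (n+1)!/20^(n+1) × 20^n/n!  (constant 10 cancels)
= (n+1)/20
L = lim(n→∞) (n+1)/20 = ∞
L > 1 → series DIVERGES

Diverges (ratio test: L = ∞ > 1)


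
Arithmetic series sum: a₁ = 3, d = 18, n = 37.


aₙ = 3 + (37-1)×18 = 651
Sₙ = n(a₁+aₙ)/2 = 37×(3+651)/2
= 37×654/2 = 12099

S_37 = 12099


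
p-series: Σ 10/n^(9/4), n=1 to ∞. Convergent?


p-series test: Σ c/n^p converges if p > 1, diverges if p ≤ 1 (constant c > 0 doesn't affect convergence).
p = 9/4
9/4 > 1 → CONVERGES

Converges (p = 9/4 > 1)


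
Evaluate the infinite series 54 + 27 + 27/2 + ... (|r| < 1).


S∞ = a₁/(1-r) = 54/(1 - 1/2)
= 54/(1/2)
= 108

S∞ = 108


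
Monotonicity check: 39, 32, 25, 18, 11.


Differences: -7, -7, -7, -7
All differences < 0 → strictly DECREASING

Monotonically decreasing


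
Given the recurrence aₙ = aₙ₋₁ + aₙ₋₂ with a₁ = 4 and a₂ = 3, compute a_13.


Computing iteratively: 4, 3, 7, 10, 17, 27, 44, 71, 115, 186, 301, 487, ...
a_13 = 788

a_13 = 788


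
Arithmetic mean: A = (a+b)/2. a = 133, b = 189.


AM = (133 + 189)/2 = 322/2 = 161

AM = 161


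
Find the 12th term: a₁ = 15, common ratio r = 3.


aₙ = a₁·r^(n-1)
= 15×3^11
= 15×177147
= 2657205

a_12 = 2657205


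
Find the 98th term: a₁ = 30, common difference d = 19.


aₙ = a₁ + (n-1)d
= 30 + (98-1)×19
= 30 + 1843
= 1873

a_98 = 1873


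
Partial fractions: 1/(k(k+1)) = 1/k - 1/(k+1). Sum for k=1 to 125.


1/(k(k+1)) = 1/k - 1/(k+1) (partial fractions)
Telescoping: Σ = 1 - 1/126 = 125/126

Sum = 125/126


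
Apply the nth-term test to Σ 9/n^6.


lim(n→∞) 9/n^6 = 0
lim aₙ = 0 → nth-term test is INCONCLUSIVE
(Need other tests; this is actually a convergent p-series with p=6 > 1)

Inconclusive (lim aₙ = 0; need another test)


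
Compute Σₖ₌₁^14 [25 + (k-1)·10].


aₙ = 25 + (14-1)×10 = 155
Sₙ = n(a₁+aₙ)/2 = 14×(25+155)/2
= 14×180/2 = 1260

S_14 = 1260


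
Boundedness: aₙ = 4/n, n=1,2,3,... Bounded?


a₁ = 4, a₂ = 4/2, a₃ = 4/3, ...
0 < aₙ ≤ 4 for all n ≥ 1
Lower bound: 0, Upper bound: 4
The sequence IS bounded

Bounded (0 < aₙ ≤ 4)


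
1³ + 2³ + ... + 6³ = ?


n(n+1)/2 = 6×7/2 = 21
Σk³ = 21² = 441

Σk³ = 441


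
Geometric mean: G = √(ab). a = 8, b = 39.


GM = √(8×39) = √312 = 17.6635

GM = 17.6635


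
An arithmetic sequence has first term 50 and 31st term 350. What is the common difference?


d = (aₙ - a₁)/(n-1)
= (350 - 50)/(31-1)
= 300/30 = 10

d = 10


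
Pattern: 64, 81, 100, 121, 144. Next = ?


Pattern: perfect squares: n²
Terms: 64, 81, 100, 121, 144
Next term = 169

Next term = 169


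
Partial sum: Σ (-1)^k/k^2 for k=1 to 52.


S = -1 + 1/4 - 1/9 + 1/16 - 1/25 + 1/36 - 1/49 + 1/64 ± ...
= -0.8223
(Full series converges to -π²/12 ≈ -0.8225)

S_52 = -0.8223


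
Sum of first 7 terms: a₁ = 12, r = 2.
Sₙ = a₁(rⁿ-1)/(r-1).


Sₙ = 12×(2^7 - 1)/(2 - 1)
= 12×(128 - 1)/1
= 12×127/1
= 1524

S_7 = 1524


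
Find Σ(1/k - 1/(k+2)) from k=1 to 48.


Telescoping with gap 2: two head and two tail terms survive.
= (1 + 1/2) - (1/49 + 1/50)
= 3/2 - 1/49 - 1/50 = 1788/1225

Sum = 1788/1225


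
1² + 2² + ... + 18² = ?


n = 18
n(n+1)(2n+1)/6 = 18×19×37/6
= 12654/6 = 2109

Σk² = 2109


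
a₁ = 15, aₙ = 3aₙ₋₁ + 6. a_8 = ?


Computing step by step:
a_1 = 15
a_2 = 51
a_3 = 159
a_4 = 483
a_5 = 1455
a_6 = 4371
a_7 = 13119
a_8 = 39363


a_8 = 39363


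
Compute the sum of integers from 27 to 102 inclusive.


Σₖ₌27^102 k = Σₖ₌₁^102 k − Σₖ₌₁^26 k
= 102·103/2 − 26·27/2
= 5253 − 351 = 4902

Σk = 4902


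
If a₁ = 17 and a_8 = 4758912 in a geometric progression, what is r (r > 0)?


r^(n-1) = aₙ/a₁
r^7 = 4758912/17 = 279936
r = 279936^(1/7)
= 6

r = 6


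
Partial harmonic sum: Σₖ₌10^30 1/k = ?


Σₖ₌10^30 1/k = 1/10 + 1/11 + 1/12 + ... + 1/30
= 2715762396337/2329089562800
≈ 1.166

Sum = 2715762396337/2329089562800 ≈ 1.166


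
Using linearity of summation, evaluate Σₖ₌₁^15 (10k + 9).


Σ(10k+9) = 10·Σk + 9·n
= 10·120 + 9·15
= 1200 + 135 = 1335

Σ = 1335


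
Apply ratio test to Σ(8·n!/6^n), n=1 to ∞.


aₙ = 8·n!/6^n
a_{n+1}/aₙ = (n+1)!/6^(n+1) × 6^n/n!  (constant 8 cancels)
= (n+1)/6
L = lim(n→∞) (n+1)/6 = ∞
L > 1 → series DIVERGES

Diverges (ratio test: L = ∞ > 1)


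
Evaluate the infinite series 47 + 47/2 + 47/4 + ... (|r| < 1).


S∞ = a₁/(1-r) = 47/(1 - 1/2)
= 47/(1/2)
= 94

S∞ = 94


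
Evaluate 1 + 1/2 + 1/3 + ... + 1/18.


H_18 = 1/1 + 1/2 + 1/3 + ... + 1/18
= 14274301/4084080
≈ 3.4951

H_18 = 14274301/4084080 ≈ 3.4951


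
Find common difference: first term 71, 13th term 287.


d = (aₙ - a₁)/(n-1)
= (287 - 71)/(13-1)
= 216/12 = 18

d = 18


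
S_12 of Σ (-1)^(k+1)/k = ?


S = 1 - 1/2 + 1/3 - 1/4 + 1/5 - 1/6 + 1/7 - 1/8 ± ...
= 0.6532
(Full series converges to +ln(2) ≈ +0.6931)

S_12 = 0.6532


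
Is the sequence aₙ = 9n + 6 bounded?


aₙ = 9n + 6 → as n→∞, aₙ→∞
No finite upper bound exists
The sequence is UNBOUNDED

Unbounded (aₙ → ∞ as n → ∞)


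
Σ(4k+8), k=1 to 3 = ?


Σ(4k+8) = 4·Σk + 8·n
= 4·6 + 8·3
= 24 + 24 = 48

Σ = 48


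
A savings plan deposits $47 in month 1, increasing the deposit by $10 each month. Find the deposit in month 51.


aₙ = a₁ + (n-1)d
= 47 + (51-1)×10
= 47 + 500
= 547

a_51 = 547


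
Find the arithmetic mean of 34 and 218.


AM = (34 + 218)/2 = 252/2 = 126

AM = 126


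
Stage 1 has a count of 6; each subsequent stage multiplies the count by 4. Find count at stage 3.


aₙ = a₁·r^(n-1)
= 6×4^2
= 6×16
= 96

a_3 = 96


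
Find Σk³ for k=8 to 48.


Σₖ₌8^48 k³ = [48·49/2]² − [7·8/2]²
= 1382976 − 784 = 1382192

Σk³ = 1382192


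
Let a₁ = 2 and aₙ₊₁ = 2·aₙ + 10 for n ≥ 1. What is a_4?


Computing step by step:
a_1 = 2
a_2 = 14
a_3 = 38
a_4 = 86


a_4 = 86


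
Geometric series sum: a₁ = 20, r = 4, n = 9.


Sₙ = 20×(4^9 - 1)/(4 - 1)
= 20×(262144 - 1)/3
= 20×262143/3
= 1747620

S_9 = 1747620


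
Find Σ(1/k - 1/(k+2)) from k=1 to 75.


Telescoping with gap 2: two head and two tail terms survive.
= (1 + 1/2) - (1/76 + 1/77)
= 3/2 - 1/76 - 1/77 = 8625/5852

Sum = 8625/5852


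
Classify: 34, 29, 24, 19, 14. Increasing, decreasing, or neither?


Differences: -5, -5, -5, -5
All differences < 0 → strictly DECREASING

Monotonically decreasing


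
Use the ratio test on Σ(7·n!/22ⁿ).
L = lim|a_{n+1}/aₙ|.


aₙ = 7·n!/22^n
a_{n+1}/aₙ = (n+1)!/22^(n+1) × 22^n/n!  (constant 7 cancels)
= (n+1)/22
L = lim(n→∞) (n+1)/22 = ∞
L > 1 → series DIVERGES

Diverges (ratio test: L = ∞ > 1)


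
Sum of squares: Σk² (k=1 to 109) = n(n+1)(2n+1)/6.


n = 109
n(n+1)(2n+1)/6 = 109×110×219/6
= 2625810/6 = 437635

Σk² = 437635


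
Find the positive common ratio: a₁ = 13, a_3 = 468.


r^(n-1) = aₙ/a₁
r^2 = 468/13 = 36
r = 36^(1/2)
= ±6; taking r > 0 gives r = 6

r = 6


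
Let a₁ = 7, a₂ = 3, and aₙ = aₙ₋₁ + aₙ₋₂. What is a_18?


Computing iteratively: 7, 3, 10, 13, 23, 36, 59, 95, 154, 249, 403, 652, ...
a_18 = 11700

a_18 = 11700


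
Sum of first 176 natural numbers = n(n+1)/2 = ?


n(n+1)/2 = 176×177/2 = 31152/2 = 15576

Σk = 15576


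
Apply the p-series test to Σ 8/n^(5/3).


p-series test: Σ c/n^p converges if p > 1, diverges if p ≤ 1 (constant c > 0 doesn't affect convergence).
p = 5/3
5/3 > 1 → CONVERGES

Converges (p = 5/3 > 1)


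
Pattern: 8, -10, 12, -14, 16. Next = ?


Pattern: alternating sign, magnitude arithmetic (d=2)
Terms: 8, -10, 12, -14, 16
Next term = -18

Next term = -18


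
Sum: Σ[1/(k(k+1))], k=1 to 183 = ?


1/(k(k+1)) = 1/k - 1/(k+1) (partial fractions)
Telescoping: Σ = 1 - 1/184 = 183/184

Sum = 183/184


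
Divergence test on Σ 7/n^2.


lim(n→∞) 7/n^2 = 0
lim aₙ = 0 → nth-term test is INCONCLUSIVE
(Need other tests; this is actually a convergent p-series with p=2 > 1)

Inconclusive (lim aₙ = 0; need another test)


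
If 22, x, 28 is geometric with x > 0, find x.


GM = √(22×28) = √616 = 24.8193

GM = 24.8193


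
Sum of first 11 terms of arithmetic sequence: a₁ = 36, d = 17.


aₙ = 36 + (11-1)×17 = 206
Sₙ = n(a₁+aₙ)/2 = 11×(36+206)/2
= 11×242/2 = 1331

S_11 = 1331


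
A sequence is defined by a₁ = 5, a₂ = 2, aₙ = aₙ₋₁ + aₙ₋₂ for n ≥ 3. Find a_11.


Computing iteratively: 5, 2, 7, 9, 16, 25, 41, 66, 107, 173, 280
a_11 = 280

a_11 = 280


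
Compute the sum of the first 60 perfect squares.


n = 60
n(n+1)(2n+1)/6 = 60×61×121/6
= 442860/6 = 73810

Σk² = 73810


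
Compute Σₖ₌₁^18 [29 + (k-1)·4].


aₙ = 29 + (18-1)×4 = 97
Sₙ = n(a₁+aₙ)/2 = 18×(29+97)/2
= 18×126/2 = 1134

S_18 = 1134


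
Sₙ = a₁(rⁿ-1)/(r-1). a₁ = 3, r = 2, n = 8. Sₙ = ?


Sₙ = 3×(2^8 - 1)/(2 - 1)
= 3×(256 - 1)/1
= 3×255/1
= 765

S_8 = 765


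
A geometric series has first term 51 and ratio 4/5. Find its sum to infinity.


S∞ = a₁/(1-r) = 51/(1 - 4/5)
= 51/(1/5)
= 255

S∞ = 255


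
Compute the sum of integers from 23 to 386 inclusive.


Σₖ₌23^386 k = Σₖ₌₁^386 k − Σₖ₌₁^22 k
= 386·387/2 − 22·23/2
= 74691 − 253 = 74438

Σk = 74438


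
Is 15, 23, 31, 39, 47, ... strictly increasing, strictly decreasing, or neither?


Differences: 8, 8, 8, 8
All differences > 0 → strictly INCREASING

Monotonically increasing


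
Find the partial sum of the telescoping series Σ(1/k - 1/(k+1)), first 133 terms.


Telescoping: adjacent terms cancel.
= 1/1 - 1/134
= 1 - 1/134 = 133/134

Sum = 133/134


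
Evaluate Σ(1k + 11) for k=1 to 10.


Σ(1k+11) = 1·Σk + 11·n
= 1·55 + 11·10
= 55 + 110 = 165

Σ = 165


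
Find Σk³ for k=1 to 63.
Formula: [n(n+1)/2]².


n(n+1)/2 = 63×64/2 = 2016
Σk³ = 2016² = 4064256

Σk³ = 4064256


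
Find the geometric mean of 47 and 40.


GM = √(47×40) = √1880 = 43.359

GM = 43.359


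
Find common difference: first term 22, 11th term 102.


d = (aₙ - a₁)/(n-1)
= (102 - 22)/(11-1)
= 80/10 = 8

d = 8


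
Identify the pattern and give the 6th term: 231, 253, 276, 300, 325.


Pattern: triangular numbers: n(n+1)/2
Terms: 231, 253, 276, 300, 325
Next term = 351

Next term = 351


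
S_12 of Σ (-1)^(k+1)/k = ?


S = 1 - 1/2 + 1/3 - 1/4 + 1/5 - 1/6 + 1/7 - 1/8 ± ...
= 0.6532
(Full series converges to +ln(2) ≈ +0.6931)

S_12 = 0.6532


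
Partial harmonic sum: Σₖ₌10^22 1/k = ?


Σₖ₌10^22 1/k = 1/10 + 1/11 + 1/12 + ... + 1/22
= 200631103/232792560
≈ 0.8618

Sum = 200631103/232792560 ≈ 0.8618


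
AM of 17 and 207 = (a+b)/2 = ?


AM = (17 + 207)/2 = 224/2 = 112

AM = 112


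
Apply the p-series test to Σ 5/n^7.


p-series test: Σ c/n^p converges if p > 1, diverges if p ≤ 1 (constant c > 0 doesn't affect convergence).
p = 7
7 > 1 → CONVERGES

Converges (p = 7 > 1)


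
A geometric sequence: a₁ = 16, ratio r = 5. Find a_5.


aₙ = a₁·r^(n-1)
= 16×5^4
= 16×625
= 10000

a_5 = 10000


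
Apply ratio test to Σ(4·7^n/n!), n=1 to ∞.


aₙ = 4·7^n/n!
a_{n+1}/aₙ = 7^(n+1)/(n+1)! × n!/7^n  (constant 4 cancels)
= 7/(n+1)
L = lim(n→∞) 7/(n+1) = 0
L < 1 → series CONVERGES

Converges (ratio test: L = 0 < 1)


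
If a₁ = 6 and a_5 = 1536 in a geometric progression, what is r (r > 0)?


r^(n-1) = aₙ/a₁
r^4 = 1536/6 = 256
r = 256^(1/4)
= ±4; taking r > 0 gives r = 4

r = 4


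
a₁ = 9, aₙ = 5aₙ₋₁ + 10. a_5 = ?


Computing step by step:
a_1 = 9
a_2 = 55
a_3 = 285
a_4 = 1435
a_5 = 7185


a_5 = 7185


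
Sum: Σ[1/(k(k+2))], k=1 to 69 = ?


1/(k(k+2)) = (1/2)·(1/k - 1/(k+2)) (partial fractions)
Telescoping: Σ = (1/2)·(1 + 1/2 - 1/70 - 1/71) = 3657/4970

Sum = 3657/4970


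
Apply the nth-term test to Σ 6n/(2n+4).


lim(n→∞) 6n/(2n+4) = 6/2 = 3  (divide numerator and denominator by n)
lim aₙ = 3 ≠ 0 → series DIVERGES

Diverges (lim aₙ = 3 ≠ 0)


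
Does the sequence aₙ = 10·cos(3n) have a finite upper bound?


For all n, -1 ≤ cos(3n) ≤ 1, so -10 ≤ 10·cos(3n) ≤ 10
Lower bound: -10, Upper bound: 10
The sequence IS bounded

Bounded (-10 ≤ aₙ ≤ 10)


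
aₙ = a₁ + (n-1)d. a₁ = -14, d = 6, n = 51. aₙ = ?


aₙ = a₁ + (n-1)d
= -14 + (51-1)×6
= -14 + 300
= 286

a_51 = 286


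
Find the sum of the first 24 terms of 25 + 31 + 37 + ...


aₙ = 25 + (24-1)×6 = 163
Sₙ = n(a₁+aₙ)/2 = 24×(25+163)/2
= 24×188/2 = 2256

S_24 = 2256


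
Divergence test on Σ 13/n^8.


lim(n→∞) 13/n^8 = 0
lim aₙ = 0 → nth-term test is INCONCLUSIVE
(Need other tests; this is actually a convergent p-series with p=8 > 1)

Inconclusive (lim aₙ = 0; need another test)


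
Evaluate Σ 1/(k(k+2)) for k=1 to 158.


1/(k(k+2)) = (1/2)·(1/k - 1/(k+2)) (partial fractions)
Telescoping: Σ = (1/2)·(1 + 1/2 - 1/159 - 1/160) = 37841/50880

Sum = 37841/50880


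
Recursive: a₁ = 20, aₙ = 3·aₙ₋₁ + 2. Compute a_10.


Computing step by step:
a_1 = 20
a_2 = 62
a_3 = 188
a_4 = 566
a_5 = 1700
a_6 = 5102
a_7 = 15308
a_8 = 45926
a_9 = 137780
a_10 = 413342


a_10 = 413342


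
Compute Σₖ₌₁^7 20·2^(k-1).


Sₙ = 20×(2^7 - 1)/(2 - 1)
= 20×(128 - 1)/1
= 20×127/1
= 2540

S_7 = 2540


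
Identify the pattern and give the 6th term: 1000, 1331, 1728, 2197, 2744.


Pattern: perfect cubes: n³
Terms: 1000, 1331, 1728, 2197, 2744
Next term = 3375

Next term = 3375


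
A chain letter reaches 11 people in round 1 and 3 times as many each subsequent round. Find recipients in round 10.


aₙ = a₁·r^(n-1)
= 11×3^9
= 11×19683
= 216513

a_10 = 216513


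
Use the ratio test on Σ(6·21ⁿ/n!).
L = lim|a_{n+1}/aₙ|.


aₙ = 6·21^n/n!
a_{n+1}/aₙ = 21^(n+1)/(n+1)! × n!/21^n  (constant 6 cancels)
= 21/(n+1)
L = lim(n→∞) 21/(n+1) = 0
L < 1 → series CONVERGES

Converges (ratio test: L = 0 < 1)


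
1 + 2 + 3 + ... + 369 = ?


n(n+1)/2 = 369×370/2 = 136530/2 = 68265

Σk = 68265


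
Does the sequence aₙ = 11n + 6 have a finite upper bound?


aₙ = 11n + 6 → as n→∞, aₙ→∞
No finite upper bound exists
The sequence is UNBOUNDED

Unbounded (aₙ → ∞ as n → ∞)


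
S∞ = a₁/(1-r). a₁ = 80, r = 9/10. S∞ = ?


S∞ = a₁/(1-r) = 80/(1 - 9/10)
= 80/(1/10)
= 800

S∞ = 800


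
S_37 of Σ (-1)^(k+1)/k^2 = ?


S = 1 - 1/4 + 1/9 - 1/16 + 1/25 - 1/36 + 1/49 - 1/64 ± ...
= 0.8228
(Full series converges to +π²/12 ≈ +0.8225)

S_37 = 0.8228


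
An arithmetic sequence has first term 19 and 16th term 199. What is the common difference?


d = (aₙ - a₁)/(n-1)
= (199 - 19)/(16-1)
= 180/15 = 12

d = 12


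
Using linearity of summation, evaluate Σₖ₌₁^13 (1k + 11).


Σ(1k+11) = 1·Σk + 11·n
= 1·91 + 11·13
= 91 + 143 = 234

Σ = 234


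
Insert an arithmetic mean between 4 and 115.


AM = (4 + 115)/2 = 119/2 = 59.5

AM = 59.5


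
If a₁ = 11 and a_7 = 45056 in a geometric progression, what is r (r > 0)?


r^(n-1) = aₙ/a₁
r^6 = 45056/11 = 4096
r = 4096^(1/6)
= ±4; taking r > 0 gives r = 4

r = 4


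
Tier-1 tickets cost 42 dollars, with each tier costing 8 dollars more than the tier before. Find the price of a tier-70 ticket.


aₙ = a₁ + (n-1)d
= 42 + (70-1)×8
= 42 + 552
= 594

a_70 = 594


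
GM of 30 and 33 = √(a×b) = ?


GM = √(30×33) = √990 = 31.4643

GM = 31.4643


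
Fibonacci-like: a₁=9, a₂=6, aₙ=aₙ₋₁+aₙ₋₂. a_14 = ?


Computing iteratively: 9, 6, 15, 21, 36, 57, 93, 150, 243, 393, 636, 1029, ...
a_14 = 2694

a_14 = 2694


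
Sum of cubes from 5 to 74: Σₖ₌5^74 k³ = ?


Σₖ₌5^74 k³ = [74·75/2]² − [4·5/2]²
= 7700625 − 100 = 7700525

Σk³ = 7700525


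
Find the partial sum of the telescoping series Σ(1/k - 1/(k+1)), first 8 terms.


Telescoping: adjacent terms cancel.
= 1/1 - 1/9
= 1 - 1/9 = 8/9

Sum = 8/9


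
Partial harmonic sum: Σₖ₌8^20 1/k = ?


Σₖ₌8^20 1/k = 1/8 + 1/9 + 1/10 + ... + 1/20
= 77976391/77597520
≈ 1.0049

Sum = 77976391/77597520 ≈ 1.0049


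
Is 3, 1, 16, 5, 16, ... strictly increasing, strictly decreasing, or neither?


Differences: -2, 15, -11, 11
Difference at position 2 is +15 (> 0) but position 1 is -2 (< 0) — sequence both rises and falls
→ NOT monotonic

Not monotonic


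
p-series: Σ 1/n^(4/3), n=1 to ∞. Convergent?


p-series test: Σ c/n^p converges if p > 1, diverges if p ≤ 1 (constant c > 0 doesn't affect convergence).
p = 4/3
4/3 > 1 → CONVERGES

Converges (p = 4/3 > 1)


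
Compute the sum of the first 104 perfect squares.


n = 104
n(n+1)(2n+1)/6 = 104×105×209/6
= 2282280/6 = 380380

Σk² = 380380


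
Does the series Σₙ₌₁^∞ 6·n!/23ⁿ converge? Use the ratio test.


aₙ = 6·n!/23^n
a_{n+1}/aₙ = (n+1)!/23^(n+1) × 23^n/n!  (constant 6 cancels)
= (n+1)/23
L = lim(n→∞) (n+1)/23 = ∞
L > 1 → series DIVERGES

Diverges (ratio test: L = ∞ > 1)


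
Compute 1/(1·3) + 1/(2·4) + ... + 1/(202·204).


1/(k(k+2)) = (1/2)·(1/k - 1/(k+2)) (partial fractions)
Telescoping: Σ = (1/2)·(1 + 1/2 - 1/203 - 1/204) = 61711/82824

Sum = 61711/82824


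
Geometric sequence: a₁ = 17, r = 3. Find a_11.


aₙ = a₁·r^(n-1)
= 17×3^10
= 17×59049
= 1003833

a_11 = 1003833


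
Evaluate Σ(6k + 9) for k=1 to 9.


Σ(6k+9) = 6·Σk + 9·n
= 6·45 + 9·9
= 270 + 81 = 351

Σ = 351


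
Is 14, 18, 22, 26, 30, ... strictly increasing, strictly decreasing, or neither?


Differences: 4, 4, 4, 4
All differences > 0 → strictly INCREASING

Monotonically increasing


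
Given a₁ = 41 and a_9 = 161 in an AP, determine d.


d = (aₙ - a₁)/(n-1)
= (161 - 41)/(9-1)
= 120/8 = 15

d = 15


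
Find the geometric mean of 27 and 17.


GM = √(27×17) = √459 = 21.4243

GM = 21.4243


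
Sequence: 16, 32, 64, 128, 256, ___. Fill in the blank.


Pattern: powers of 2: 2ⁿ
Terms: 16, 32, 64, 128, 256
Next term = 512

Next term = 512


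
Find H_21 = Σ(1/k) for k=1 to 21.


H_21 = 1/1 + 1/2 + 1/3 + ... + 1/21
= 18858053/5173168
≈ 3.6454

H_21 = 18858053/5173168 ≈ 3.6454


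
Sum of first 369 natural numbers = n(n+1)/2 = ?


n(n+1)/2 = 369×370/2 = 136530/2 = 68265

Σk = 68265


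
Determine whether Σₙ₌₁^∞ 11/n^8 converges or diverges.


p-series test: Σ c/n^p converges if p > 1, diverges if p ≤ 1 (constant c > 0 doesn't affect convergence).
p = 8
8 > 1 → CONVERGES

Converges (p = 8 > 1)


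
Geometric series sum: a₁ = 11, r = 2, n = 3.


Sₙ = 11×(2^3 - 1)/(2 - 1)
= 11×(8 - 1)/1
= 11×7/1
= 77

S_3 = 77


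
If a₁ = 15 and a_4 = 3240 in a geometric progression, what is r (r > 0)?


r^(n-1) = aₙ/a₁
r^3 = 3240/15 = 216
r = 216^(1/3)
= 6

r = 6


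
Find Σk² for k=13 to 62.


Σₖ₌13^62 k² = Σₖ₌₁^62 k² − Σₖ₌₁^12 k²
= 62·63·125/6 − 12·13·25/6
= 81375 − 650 = 80725

Σk² = 80725


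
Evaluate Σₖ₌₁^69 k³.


n(n+1)/2 = 69×70/2 = 2415
Σk³ = 2415² = 5832225

Σk³ = 5832225


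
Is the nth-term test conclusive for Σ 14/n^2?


lim(n→∞) 14/n^2 = 0
lim aₙ = 0 → nth-term test is INCONCLUSIVE
(Need other tests; this is actually a convergent p-series with p=2 > 1)

Inconclusive (lim aₙ = 0; need another test)


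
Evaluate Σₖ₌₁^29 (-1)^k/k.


S = -1 + 1/2 - 1/3 + 1/4 - 1/5 + 1/6 - 1/7 + 1/8 ± ...
= -0.7101
(Full series converges to -ln(2) ≈ -0.6931)

S_29 = -0.7101


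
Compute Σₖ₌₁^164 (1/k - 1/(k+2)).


Telescoping with gap 2: two head and two tail terms survive.
= (1 + 1/2) - (1/165 + 1/166)
= 3/2 - 1/165 - 1/166 = 20377/13695

Sum = 20377/13695


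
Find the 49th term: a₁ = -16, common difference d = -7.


aₙ = a₁ + (n-1)d
= -16 + (49-1)×-7
= -16 - 336
= -352

a_49 = -352


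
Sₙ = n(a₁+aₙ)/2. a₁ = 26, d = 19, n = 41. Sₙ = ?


aₙ = 26 + (41-1)×19 = 786
Sₙ = n(a₁+aₙ)/2 = 41×(26+786)/2
= 41×812/2 = 16646

S_41 = 16646


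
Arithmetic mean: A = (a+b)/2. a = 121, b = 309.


AM = (121 + 309)/2 = 430/2 = 215

AM = 215


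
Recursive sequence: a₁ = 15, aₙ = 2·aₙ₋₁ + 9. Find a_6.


Computing step by step:
a_1 = 15
a_2 = 39
a_3 = 87
a_4 = 183
a_5 = 375
a_6 = 759


a_6 = 759


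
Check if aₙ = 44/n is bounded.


a₁ = 44, a₂ = 44/2, a₃ = 44/3, ...
0 < aₙ ≤ 44 for all n ≥ 1
Lower bound: 0, Upper bound: 44
The sequence IS bounded

Bounded (0 < aₙ ≤ 44)


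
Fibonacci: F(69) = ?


Fibonacci sequence: 1, 1, 2, 3, 5, 8, 13, 21, 34, 55, 89, ...
F(69) = 117669030460994

F(69) = 117669030460994


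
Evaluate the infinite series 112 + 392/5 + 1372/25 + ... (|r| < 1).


S∞ = a₁/(1-r) = 112/(1 - 7/10)
= 112/(3/10)
= 1120/3

S∞ = 1120/3


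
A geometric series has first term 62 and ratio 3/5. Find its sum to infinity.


S∞ = a₁/(1-r) = 62/(1 - 3/5)
= 62/(2/5)
= 155

S∞ = 155


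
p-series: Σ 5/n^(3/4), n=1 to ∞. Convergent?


p-series test: Σ c/n^p converges if p > 1, diverges if p ≤ 1 (constant c > 0 doesn't affect convergence).
p = 3/4
3/4 ≤ 1 → DIVERGES

Diverges (p = 3/4 ≤ 1)


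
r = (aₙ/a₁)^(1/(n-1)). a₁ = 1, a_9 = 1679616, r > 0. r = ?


r^(n-1) = aₙ/a₁
r^8 = 1679616/1 = 1679616
r = 1679616^(1/8)
= ±6; taking r > 0 gives r = 6

r = 6


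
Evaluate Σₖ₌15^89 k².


Σₖ₌15^89 k² = Σₖ₌₁^89 k² − Σₖ₌₁^14 k²
= 89·90·179/6 − 14·15·29/6
= 238965 − 1015 = 237950

Σk² = 237950


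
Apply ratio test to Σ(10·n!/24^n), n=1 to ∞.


aₙ = 10·n!/24^n
a_{n+1}/aₙ = (n+1)!/24^(n+1) × 24^n/n!  (constant 10 cancels)
= (n+1)/24
L = lim(n→∞) (n+1)/24 = ∞
L > 1 → series DIVERGES

Diverges (ratio test: L = ∞ > 1)


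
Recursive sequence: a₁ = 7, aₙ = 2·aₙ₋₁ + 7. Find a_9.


Computing step by step:
a_1 = 7
a_2 = 21
a_3 = 49
a_4 = 105
a_5 = 217
a_6 = 441
a_7 = 889
a_8 = 1785
a_9 = 3577


a_9 = 3577


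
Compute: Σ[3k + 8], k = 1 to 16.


Σ(3k+8) = 3·Σk + 8·n
= 3·136 + 8·16
= 408 + 128 = 536

Σ = 536


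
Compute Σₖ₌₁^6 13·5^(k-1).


Sₙ = 13×(5^6 - 1)/(5 - 1)
= 13×(15625 - 1)/4
= 13×15624/4
= 50778

S_6 = 50778


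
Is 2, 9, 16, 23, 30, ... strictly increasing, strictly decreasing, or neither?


Differences: 7, 7, 7, 7
All differences > 0 → strictly INCREASING

Monotonically increasing


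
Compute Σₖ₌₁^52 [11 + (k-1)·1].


aₙ = 11 + (52-1)×1 = 62
Sₙ = n(a₁+aₙ)/2 = 52×(11+62)/2
= 52×73/2 = 1898

S_52 = 1898


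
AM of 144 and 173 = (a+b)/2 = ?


AM = (144 + 173)/2 = 317/2 = 158.5

AM = 158.5


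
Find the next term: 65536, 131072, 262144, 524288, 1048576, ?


Pattern: powers of 2: 2ⁿ
Terms: 65536, 131072, 262144, 524288, 1048576
Next term = 2097152

Next term = 2097152


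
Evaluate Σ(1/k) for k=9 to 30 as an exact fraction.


Σₖ₌9^30 1/k = 1/9 + 1/10 + 1/11 + ... + 1/30
= 2974550125537/2329089562800
≈ 1.2771

Sum = 2974550125537/2329089562800 ≈ 1.2771


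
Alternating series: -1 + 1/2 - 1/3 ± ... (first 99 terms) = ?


S = -1 + 1/2 - 1/3 + 1/4 - 1/5 + 1/6 - 1/7 + 1/8 ± ...
= -0.6982
(Full series converges to -ln(2) ≈ -0.6931)

S_99 = -0.6982


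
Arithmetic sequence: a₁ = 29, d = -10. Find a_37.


aₙ = a₁ + (n-1)d
= 29 + (37-1)×-10
= 29 - 360
= -331

a_37 = -331


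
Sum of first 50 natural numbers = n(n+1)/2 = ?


n(n+1)/2 = 50×51/2 = 2550/2 = 1275

Σk = 1275


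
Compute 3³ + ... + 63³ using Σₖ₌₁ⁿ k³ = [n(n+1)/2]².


Σₖ₌3^63 k³ = [63·64/2]² − [2·3/2]²
= 4064256 − 9 = 4064247

Σk³ = 4064247


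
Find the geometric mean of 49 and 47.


GM = √(49×47) = √2303 = 47.9896

GM = 47.9896


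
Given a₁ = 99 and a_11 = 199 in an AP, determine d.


d = (aₙ - a₁)/(n-1)
= (199 - 99)/(11-1)
= 100/10 = 10

d = 10


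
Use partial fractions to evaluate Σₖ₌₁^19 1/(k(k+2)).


1/(k(k+2)) = (1/2)·(1/k - 1/(k+2)) (partial fractions)
Telescoping: Σ = (1/2)·(1 + 1/2 - 1/20 - 1/21) = 589/840

Sum = 589/840


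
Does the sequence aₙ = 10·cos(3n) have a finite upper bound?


For all n, -1 ≤ cos(3n) ≤ 1, so -10 ≤ 10·cos(3n) ≤ 10
Lower bound: -10, Upper bound: 10
The sequence IS bounded

Bounded (-10 ≤ aₙ ≤ 10)


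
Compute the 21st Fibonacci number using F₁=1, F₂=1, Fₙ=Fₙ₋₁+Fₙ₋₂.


Fibonacci sequence: 1, 1, 2, 3, 5, 8, 13, 21, 34, 55, 89, ...
F(21) = 10946

F(21) = 10946


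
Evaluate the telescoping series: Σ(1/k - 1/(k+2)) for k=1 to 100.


Telescoping with gap 2: two head and two tail terms survive.
= (1 + 1/2) - (1/101 + 1/102)
= 3/2 - 1/101 - 1/102 = 7625/5151

Sum = 7625/5151


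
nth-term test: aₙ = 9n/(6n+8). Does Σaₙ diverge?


lim(n→∞) 9n/(6n+8) = 9/6 = 3/2  (divide numerator and denominator by n)
lim aₙ = 3/2 ≠ 0 → series DIVERGES

Diverges (lim aₙ = 3/2 ≠ 0)


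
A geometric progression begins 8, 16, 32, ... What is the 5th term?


aₙ = a₁·r^(n-1)
= 8×2^4
= 8×16
= 128

a_5 = 128


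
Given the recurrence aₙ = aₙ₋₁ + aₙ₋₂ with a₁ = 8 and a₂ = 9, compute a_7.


Computing iteratively: 8, 9, 17, 26, 43, 69, 112
a_7 = 112

a_7 = 112


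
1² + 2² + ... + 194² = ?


n = 194
n(n+1)(2n+1)/6 = 194×195×389/6
= 14715870/6 = 2452645

Σk² = 2452645


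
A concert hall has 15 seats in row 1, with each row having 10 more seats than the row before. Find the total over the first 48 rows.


aₙ = 15 + (48-1)×10 = 485
Sₙ = n(a₁+aₙ)/2 = 48×(15+485)/2
= 48×500/2 = 12000

S_48 = 12000


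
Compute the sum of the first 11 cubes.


n(n+1)/2 = 11×12/2 = 66
Σk³ = 66² = 4356

Σk³ = 4356


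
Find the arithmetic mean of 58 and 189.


AM = (58 + 189)/2 = 247/2 = 123.5

AM = 123.5


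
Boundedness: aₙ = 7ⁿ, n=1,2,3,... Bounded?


aₙ = 7ⁿ → as n→∞, aₙ→∞ (since base 7 > 1)
No finite upper bound exists
The sequence is UNBOUNDED

Unbounded (aₙ → ∞ as n → ∞)


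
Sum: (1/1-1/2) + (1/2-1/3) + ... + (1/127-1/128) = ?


Telescoping: adjacent terms cancel.
= 1/1 - 1/128
= 1 - 1/128 = 127/128

Sum = 127/128


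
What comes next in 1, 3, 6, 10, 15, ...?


Pattern: triangular numbers: n(n+1)/2
Terms: 1, 3, 6, 10, 15
Next term = 21

Next term = 21


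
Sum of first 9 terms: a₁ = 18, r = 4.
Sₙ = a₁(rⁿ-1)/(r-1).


Sₙ = 18×(4^9 - 1)/(4 - 1)
= 18×(262144 - 1)/3
= 18×262143/3
= 1572858

S_9 = 1572858


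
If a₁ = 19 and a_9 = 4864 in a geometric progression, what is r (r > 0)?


r^(n-1) = aₙ/a₁
r^8 = 4864/19 = 256
r = 256^(1/8)
= ±2; taking r > 0 gives r = 2

r = 2


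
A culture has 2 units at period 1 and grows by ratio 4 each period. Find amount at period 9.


aₙ = a₁·r^(n-1)
= 2×4^8
= 2×65536
= 131072

a_9 = 131072


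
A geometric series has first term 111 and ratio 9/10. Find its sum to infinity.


S∞ = a₁/(1-r) = 111/(1 - 9/10)
= 111/(1/10)
= 1110

S∞ = 1110


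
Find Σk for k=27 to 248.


Σₖ₌27^248 k = Σₖ₌₁^248 k − Σₖ₌₁^26 k
= 248·249/2 − 26·27/2
= 30876 − 351 = 30525

Σk = 30525


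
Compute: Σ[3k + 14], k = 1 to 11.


Σ(3k+14) = 3·Σk + 14·n
= 3·66 + 14·11
= 198 + 154 = 352

Σ = 352


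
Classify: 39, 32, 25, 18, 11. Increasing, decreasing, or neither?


Differences: -7, -7, -7, -7
All differences < 0 → strictly DECREASING

Monotonically decreasing


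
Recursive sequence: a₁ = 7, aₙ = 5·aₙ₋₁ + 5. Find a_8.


Computing step by step:
a_1 = 7
a_2 = 40
a_3 = 205
a_4 = 1030
a_5 = 5155
a_6 = 25780
a_7 = 128905
a_8 = 644530


a_8 = 644530


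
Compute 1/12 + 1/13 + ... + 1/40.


Σₖ₌12^40 1/k = 1/12 + 1/13 + 1/14 + ... + 1/40
= 960709218673469/763275922437600
≈ 1.2587

Sum = 960709218673469/763275922437600 ≈ 1.2587


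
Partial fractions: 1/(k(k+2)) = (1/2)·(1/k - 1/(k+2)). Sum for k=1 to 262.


1/(k(k+2)) = (1/2)·(1/k - 1/(k+2)) (partial fractions)
Telescoping: Σ = (1/2)·(1 + 1/2 - 1/263 - 1/264) = 103621/138864

Sum = 103621/138864


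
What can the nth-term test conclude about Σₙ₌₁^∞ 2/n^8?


lim(n→∞) 2/n^8 = 0
lim aₙ = 0 → nth-term test is INCONCLUSIVE
(Need other tests; this is actually a convergent p-series with p=8 > 1)

Inconclusive (lim aₙ = 0; need another test)


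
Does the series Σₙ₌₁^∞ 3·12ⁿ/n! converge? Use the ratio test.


aₙ = 3·12^n/n!
a_{n+1}/aₙ = 12^(n+1)/(n+1)! × n!/12^n  (constant 3 cancels)
= 12/(n+1)
L = lim(n→∞) 12/(n+1) = 0
L < 1 → series CONVERGES

Converges (ratio test: L = 0 < 1)


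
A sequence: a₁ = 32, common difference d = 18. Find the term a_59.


aₙ = a₁ + (n-1)d
= 32 + (59-1)×18
= 32 + 1044
= 1076

a_59 = 1076


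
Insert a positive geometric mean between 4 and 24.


GM = √(4×24) = √96 = 9.798

GM = 9.798


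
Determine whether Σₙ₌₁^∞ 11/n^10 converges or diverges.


p-series test: Σ c/n^p converges if p > 1, diverges if p ≤ 1 (constant c > 0 doesn't affect convergence).
p = 10
10 > 1 → CONVERGES

Converges (p = 10 > 1)


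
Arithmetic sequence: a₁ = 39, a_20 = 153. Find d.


d = (aₙ - a₁)/(n-1)
= (153 - 39)/(20-1)
= 114/19 = 6

d = 6


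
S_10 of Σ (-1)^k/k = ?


S = -1 + 1/2 - 1/3 + 1/4 - 1/5 + 1/6 - 1/7 + 1/8 ± ...
= -0.6456
(Full series converges to -ln(2) ≈ -0.6931)

S_10 = -0.6456


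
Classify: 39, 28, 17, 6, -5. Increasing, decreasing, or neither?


Differences: -11, -11, -11, -11
All differences < 0 → strictly DECREASING

Monotonically decreasing


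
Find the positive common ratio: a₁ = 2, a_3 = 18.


r^(n-1) = aₙ/a₁
r^2 = 18/2 = 9
r = 9^(1/2)
= ±3; taking r > 0 gives r = 3

r = 3


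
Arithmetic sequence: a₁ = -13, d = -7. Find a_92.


aₙ = a₁ + (n-1)d
= -13 + (92-1)×-7
= -13 - 637
= -650

a_92 = -650


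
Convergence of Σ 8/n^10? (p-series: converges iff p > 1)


p-series test: Σ c/n^p converges if p > 1, diverges if p ≤ 1 (constant c > 0 doesn't affect convergence).
p = 10
10 > 1 → CONVERGES

Converges (p = 10 > 1)


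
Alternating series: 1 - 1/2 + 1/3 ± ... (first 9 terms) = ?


S = 1 - 1/2 + 1/3 - 1/4 + 1/5 - 1/6 + 1/7 - 1/8 ± ...
= 0.7456
(Full series converges to +ln(2) ≈ +0.6931)

S_9 = 0.7456


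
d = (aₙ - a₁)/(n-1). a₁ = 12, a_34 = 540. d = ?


d = (aₙ - a₁)/(n-1)
= (540 - 12)/(34-1)
= 528/33 = 16

d = 16


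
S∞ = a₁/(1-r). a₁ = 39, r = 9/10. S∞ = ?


S∞ = a₁/(1-r) = 39/(1 - 9/10)
= 39/(1/10)
= 390

S∞ = 390


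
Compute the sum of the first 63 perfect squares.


n = 63
n(n+1)(2n+1)/6 = 63×64×127/6
= 512064/6 = 85344

Σk² = 85344


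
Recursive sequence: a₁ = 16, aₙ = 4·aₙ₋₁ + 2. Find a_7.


Computing step by step:
a_1 = 16
a_2 = 66
a_3 = 266
a_4 = 1066
a_5 = 4266
a_6 = 17066
a_7 = 68266


a_7 = 68266


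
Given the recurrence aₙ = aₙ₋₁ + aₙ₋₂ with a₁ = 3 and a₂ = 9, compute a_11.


Computing iteratively: 3, 9, 12, 21, 33, 54, 87, 141, 228, 369, 597
a_11 = 597

a_11 = 597


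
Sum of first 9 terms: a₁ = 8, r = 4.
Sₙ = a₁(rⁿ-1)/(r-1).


Sₙ = 8×(4^9 - 1)/(4 - 1)
= 8×(262144 - 1)/3
= 8×262143/3
= 699048

S_9 = 699048


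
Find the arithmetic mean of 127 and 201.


AM = (127 + 201)/2 = 328/2 = 164

AM = 164


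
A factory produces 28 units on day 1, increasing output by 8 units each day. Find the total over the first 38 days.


aₙ = 28 + (38-1)×8 = 324
Sₙ = n(a₁+aₙ)/2 = 38×(28+324)/2
= 38×352/2 = 6688

S_38 = 6688


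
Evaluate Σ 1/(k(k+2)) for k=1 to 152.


1/(k(k+2)) = (1/2)·(1/k - 1/(k+2)) (partial fractions)
Telescoping: Σ = (1/2)·(1 + 1/2 - 1/153 - 1/154) = 8759/11781

Sum = 8759/11781


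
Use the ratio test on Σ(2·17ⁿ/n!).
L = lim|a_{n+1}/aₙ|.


aₙ = 2·17^n/n!
a_{n+1}/aₙ = 17^(n+1)/(n+1)! × n!/17^n  (constant 2 cancels)
= 17/(n+1)
L = lim(n→∞) 17/(n+1) = 0
L < 1 → series CONVERGES

Converges (ratio test: L = 0 < 1)
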